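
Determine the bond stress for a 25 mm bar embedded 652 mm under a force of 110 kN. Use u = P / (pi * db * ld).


u = P / (pi * db * ld)
= 110 * 1000 / (pi * 25 * 652)
= 2.148 MPa

2.148


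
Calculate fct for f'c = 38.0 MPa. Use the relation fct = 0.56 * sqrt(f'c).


fct = 0.56 * sqrt(38.0)
= 0.56 * 6.164
= 3.452 MPa

3.452


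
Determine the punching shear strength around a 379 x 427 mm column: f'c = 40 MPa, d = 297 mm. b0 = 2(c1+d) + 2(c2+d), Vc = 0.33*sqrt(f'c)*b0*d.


b0 = 2*(379 + 297) + 2*(427 + 297) = 2800 mm
Vc = 0.33 * sqrt(40) * 2800 * 297 / 1000
= 1735.64 kN

1735.64


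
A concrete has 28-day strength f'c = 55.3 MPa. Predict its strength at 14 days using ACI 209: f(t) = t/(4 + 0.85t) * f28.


f(14) = 14 / (4 + 0.85 * 14) * 55.3
= 14 / 15.9 * 55.3
= 48.69 MPa

48.69


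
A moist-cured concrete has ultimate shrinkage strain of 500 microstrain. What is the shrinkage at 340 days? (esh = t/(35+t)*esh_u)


esh(340) = 340 / (35 + 340) * 500
= 340 / 375 * 500
= 453.3 microstrain

453.3


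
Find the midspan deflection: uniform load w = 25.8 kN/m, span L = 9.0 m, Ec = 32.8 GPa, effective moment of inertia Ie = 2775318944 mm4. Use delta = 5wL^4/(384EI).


Convert: L = 9.0 m = 9000 mm, Ec = 32.8 GPa = 32800 MPa
delta = 5 * 25.8 * 9000^4 / (384 * 32800 * 2775318944)
= 24.21 mm

24.21


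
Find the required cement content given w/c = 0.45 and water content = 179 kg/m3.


Cement = water / (w/c)
= 179 / 0.45
= 397.8 kg/m3

397.8


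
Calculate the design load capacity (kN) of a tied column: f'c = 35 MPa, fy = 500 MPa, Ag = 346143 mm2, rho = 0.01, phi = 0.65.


Ast = rho * Ag = 0.01 * 346143 = 3461.43 mm2
phi*Pn = 0.65 * 0.80 * (0.85 * 35 * (346143 - 3461.43) + 500 * 3461.43) / 1000
= 6201.26 kN

6201.26


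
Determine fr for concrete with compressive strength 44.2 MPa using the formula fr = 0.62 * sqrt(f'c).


fr = 0.62 * sqrt(44.2)
= 4.122 MPa

4.122


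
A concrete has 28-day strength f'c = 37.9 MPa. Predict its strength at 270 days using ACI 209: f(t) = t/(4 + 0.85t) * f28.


f(270) = 270 / (4 + 0.85 * 270) * 37.9
= 270 / 233.5 * 37.9
= 43.82 MPa

43.82


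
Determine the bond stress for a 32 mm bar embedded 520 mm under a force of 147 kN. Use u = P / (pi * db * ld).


u = P / (pi * db * ld)
= 147 * 1000 / (pi * 32 * 520)
= 2.812 MPa

2.812


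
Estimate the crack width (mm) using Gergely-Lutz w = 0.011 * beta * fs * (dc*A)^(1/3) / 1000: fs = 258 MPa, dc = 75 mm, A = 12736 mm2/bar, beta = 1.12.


w = 0.011 * beta * fs * (dc * A)^(1/3) / 1000
= 0.011 * 1.12 * 258 * (75 * 12736)^(1/3) / 1000
= 0.313 mm

0.313


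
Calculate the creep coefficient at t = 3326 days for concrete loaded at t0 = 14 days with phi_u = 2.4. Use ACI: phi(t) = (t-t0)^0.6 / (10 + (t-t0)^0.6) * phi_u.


dt = 3326 - 14 = 3312
phi = 3312^0.6 / (10 + 3312^0.6) * 2.4
= 2.228

2.228


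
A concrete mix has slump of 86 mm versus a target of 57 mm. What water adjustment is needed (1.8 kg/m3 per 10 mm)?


Difference = 57 - 86 = -29 mm
Water adjustment = -29 * 1.8 / 10 = -5.2 kg/m3

-5.2


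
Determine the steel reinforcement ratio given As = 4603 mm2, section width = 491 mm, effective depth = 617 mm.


rho = As / (b * d)
= 4603 / (491 * 617)
= 0.0152

0.0152


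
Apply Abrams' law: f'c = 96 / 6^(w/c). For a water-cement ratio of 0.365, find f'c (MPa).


f'c = 96 / 6^0.365
= 96 / 1.923
= 49.92 MPa

49.92


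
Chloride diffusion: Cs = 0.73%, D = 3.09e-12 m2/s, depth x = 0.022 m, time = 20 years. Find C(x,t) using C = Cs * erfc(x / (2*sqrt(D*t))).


t_seconds = 20 * 365.25 * 24 * 3600 = 631152000.0 s
arg = 0.022 / (2 * sqrt(3.09e-12 * 631152000.0))
= 0.2491
erfc(0.2491) = 0.7246
C = 0.73 * 0.7246 = 0.529%

0.529


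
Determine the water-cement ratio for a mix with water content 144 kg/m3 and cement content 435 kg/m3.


w/c = water / cement
w/c = 144 / 435 = 0.331

0.331


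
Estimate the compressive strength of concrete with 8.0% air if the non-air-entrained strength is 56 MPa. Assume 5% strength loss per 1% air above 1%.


Strength loss = (8.0 - 1) * 5 = 35.0%
f'c = 56 * (1 - 35.0/100)
= 36.4 MPa

36.4


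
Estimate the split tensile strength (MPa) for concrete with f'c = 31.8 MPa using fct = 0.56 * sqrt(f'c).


fct = 0.56 * sqrt(31.8)
= 0.56 * 5.639
= 3.158 MPa

3.158


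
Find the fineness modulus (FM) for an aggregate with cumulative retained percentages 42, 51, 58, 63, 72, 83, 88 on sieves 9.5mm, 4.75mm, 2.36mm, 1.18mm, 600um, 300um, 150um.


FM = sum(cumulative % retained) / 100
= 457 / 100
= 4.57

4.57


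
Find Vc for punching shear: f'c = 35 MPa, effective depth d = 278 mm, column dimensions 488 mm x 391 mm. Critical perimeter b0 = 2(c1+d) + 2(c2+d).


b0 = 2*(488 + 278) + 2*(391 + 278) = 2870 mm
Vc = 0.33 * sqrt(35) * 2870 * 278 / 1000
= 1557.67 kN

1557.67


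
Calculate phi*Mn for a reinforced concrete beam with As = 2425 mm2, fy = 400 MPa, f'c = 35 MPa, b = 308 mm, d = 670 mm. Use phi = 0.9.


a = As * fy / (0.85 * f'c * b)
= 2425 * 400 / (0.85 * 35 * 308)
= 105.8605 mm
Mn = As * fy * (d - a/2) / 10^6
= 598.5576 kN-m
phi*Mn = 0.9 * 598.5576 = 538.7 kN-m

538.7


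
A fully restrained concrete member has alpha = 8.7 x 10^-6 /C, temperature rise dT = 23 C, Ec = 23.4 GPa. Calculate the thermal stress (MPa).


sigma = alpha * dT * Ec
= 8.7e-6 * 23 * 23.4 * 1000
= 4.682 MPa

4.682


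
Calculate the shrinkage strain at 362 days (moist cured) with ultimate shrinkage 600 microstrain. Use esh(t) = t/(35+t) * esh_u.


esh(362) = 362 / (35 + 362) * 600
= 362 / 397 * 600
= 547.1 microstrain

547.1


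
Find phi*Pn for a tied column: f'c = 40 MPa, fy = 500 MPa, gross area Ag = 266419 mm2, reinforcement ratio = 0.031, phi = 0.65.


Ast = rho * Ag = 0.031 * 266419 = 8258.989 mm2
phi*Pn = 0.65 * 0.80 * (0.85 * 40 * (266419 - 8258.989) + 500 * 8258.989) / 1000
= 6711.61 kN

6711.61


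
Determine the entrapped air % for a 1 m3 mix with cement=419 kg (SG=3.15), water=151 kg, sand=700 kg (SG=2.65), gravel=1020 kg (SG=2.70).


Vol cement = 419 / (3.15 * 1000) = 0.133016 m3
Vol water = 151 / 1000 = 0.151 m3
Vol sand = 700 / (2.65 * 1000) = 0.264151 m3
Vol gravel = 1020 / (2.70 * 1000) = 0.377778 m3
Total solid + water volume = 0.925945 m3
Air = (1 - 0.925945) * 100 = 7.41%

7.41


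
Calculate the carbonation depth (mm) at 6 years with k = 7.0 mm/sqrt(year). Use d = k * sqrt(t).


depth = k * sqrt(t)
= 7.0 * sqrt(6)
= 17.15 mm

17.15


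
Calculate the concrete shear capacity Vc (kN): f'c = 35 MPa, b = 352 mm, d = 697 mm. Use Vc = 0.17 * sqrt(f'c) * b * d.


Vc = 0.17 * sqrt(35) * 352 * 697 / 1000
= 246.75 kN

246.75


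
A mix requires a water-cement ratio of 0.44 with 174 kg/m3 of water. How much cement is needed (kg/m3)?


Cement = water / (w/c)
= 174 / 0.44
= 395.5 kg/m3

395.5


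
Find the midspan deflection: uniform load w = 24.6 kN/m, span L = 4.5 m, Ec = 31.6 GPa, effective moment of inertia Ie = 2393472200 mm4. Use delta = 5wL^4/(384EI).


Convert: L = 4.5 m = 4500 mm, Ec = 31.6 GPa = 31600 MPa
delta = 5 * 24.6 * 4500^4 / (384 * 31600 * 2393472200)
= 1.74 mm

1.74


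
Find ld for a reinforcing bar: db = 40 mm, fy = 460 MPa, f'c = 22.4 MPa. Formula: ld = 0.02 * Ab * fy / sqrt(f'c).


Ab = pi * 40^2 / 4 = 1256.637 mm2
ld = 0.02 * 1256.637 * 460 / sqrt(22.4)
= 2442.7 mm

2442.7


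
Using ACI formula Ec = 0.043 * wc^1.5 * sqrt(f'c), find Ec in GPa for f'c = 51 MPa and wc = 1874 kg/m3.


Ec = 0.043 * 1874^1.5 * sqrt(51) / 1000
= 24.91 GPa

24.91


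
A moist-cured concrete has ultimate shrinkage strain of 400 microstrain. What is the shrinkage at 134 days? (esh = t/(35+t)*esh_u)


esh(134) = 134 / (35 + 134) * 400
= 134 / 169 * 400
= 317.2 microstrain

317.2


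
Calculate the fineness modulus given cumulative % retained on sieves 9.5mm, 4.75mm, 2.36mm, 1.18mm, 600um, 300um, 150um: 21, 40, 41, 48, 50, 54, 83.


FM = sum(cumulative % retained) / 100
= 337 / 100
= 3.37

3.37


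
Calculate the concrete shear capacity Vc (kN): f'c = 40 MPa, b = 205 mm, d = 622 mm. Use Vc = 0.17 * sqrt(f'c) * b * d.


Vc = 0.17 * sqrt(40) * 205 * 622 / 1000
= 137.1 kN

137.1


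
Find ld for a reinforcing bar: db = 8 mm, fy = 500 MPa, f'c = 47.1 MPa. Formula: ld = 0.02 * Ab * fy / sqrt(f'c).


Ab = pi * 8^2 / 4 = 50.265 mm2
ld = 0.02 * 50.265 * 500 / sqrt(47.1)
= 73.2 mm

73.2


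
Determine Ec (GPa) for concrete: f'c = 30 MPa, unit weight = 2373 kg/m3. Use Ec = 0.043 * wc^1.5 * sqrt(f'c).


Ec = 0.043 * 2373^1.5 * sqrt(30) / 1000
= 27.23 GPa

27.23


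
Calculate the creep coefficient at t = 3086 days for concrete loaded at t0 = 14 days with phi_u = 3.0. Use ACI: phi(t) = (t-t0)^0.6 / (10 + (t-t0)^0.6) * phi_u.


dt = 3086 - 14 = 3072
phi = 3072^0.6 / (10 + 3072^0.6) * 3.0
= 2.776

2.776


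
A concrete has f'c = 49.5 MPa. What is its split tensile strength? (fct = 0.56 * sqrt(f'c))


fct = 0.56 * sqrt(49.5)
= 0.56 * 7.036
= 3.94 MPa

3.94


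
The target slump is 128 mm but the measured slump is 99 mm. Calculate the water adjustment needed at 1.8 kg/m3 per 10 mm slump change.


Difference = 128 - 99 = 29 mm
Water adjustment = 29 * 1.8 / 10 = 5.2 kg/m3

5.2


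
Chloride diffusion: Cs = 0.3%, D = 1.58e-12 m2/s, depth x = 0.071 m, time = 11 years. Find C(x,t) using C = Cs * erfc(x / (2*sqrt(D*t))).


t_seconds = 11 * 365.25 * 24 * 3600 = 347133600.0 s
arg = 0.071 / (2 * sqrt(1.58e-12 * 347133600.0))
= 1.5158
erfc(1.5158) = 0.0321
C = 0.3 * 0.0321 = 0.0096%

0.0096


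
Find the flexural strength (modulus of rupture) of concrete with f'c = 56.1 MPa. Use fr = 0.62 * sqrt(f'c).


fr = 0.62 * sqrt(56.1)
= 4.644 MPa

4.644


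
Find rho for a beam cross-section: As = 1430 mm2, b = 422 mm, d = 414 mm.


rho = As / (b * d)
= 1430 / (422 * 414)
= 0.0082

0.0082


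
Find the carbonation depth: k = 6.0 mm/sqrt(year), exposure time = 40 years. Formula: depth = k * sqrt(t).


depth = k * sqrt(t)
= 6.0 * sqrt(40)
= 37.95 mm

37.95


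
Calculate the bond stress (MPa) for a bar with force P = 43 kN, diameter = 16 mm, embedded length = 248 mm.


u = P / (pi * db * ld)
= 43 * 1000 / (pi * 16 * 248)
= 3.449 MPa

3.449


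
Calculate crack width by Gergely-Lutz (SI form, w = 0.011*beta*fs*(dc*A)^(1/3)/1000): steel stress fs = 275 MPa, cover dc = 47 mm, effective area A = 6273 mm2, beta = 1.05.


w = 0.011 * beta * fs * (dc * A)^(1/3) / 1000
= 0.011 * 1.05 * 275 * (47 * 6273)^(1/3) / 1000
= 0.211 mm

0.211


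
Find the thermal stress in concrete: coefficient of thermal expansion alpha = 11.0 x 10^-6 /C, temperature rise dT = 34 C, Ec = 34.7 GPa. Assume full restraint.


sigma = alpha * dT * Ec
= 11.0e-6 * 34 * 34.7 * 1000
= 12.978 MPa

12.978


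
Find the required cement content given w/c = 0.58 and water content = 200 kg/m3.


Cement = water / (w/c)
= 200 / 0.58
= 344.8 kg/m3

344.8


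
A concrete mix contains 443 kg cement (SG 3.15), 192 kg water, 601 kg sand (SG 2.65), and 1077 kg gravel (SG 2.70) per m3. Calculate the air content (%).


Vol cement = 443 / (3.15 * 1000) = 0.140635 m3
Vol water = 192 / 1000 = 0.192 m3
Vol sand = 601 / (2.65 * 1000) = 0.226792 m3
Vol gravel = 1077 / (2.70 * 1000) = 0.398889 m3
Total solid + water volume = 0.958316 m3
Air = (1 - 0.958316) * 100 = 4.17%

4.17


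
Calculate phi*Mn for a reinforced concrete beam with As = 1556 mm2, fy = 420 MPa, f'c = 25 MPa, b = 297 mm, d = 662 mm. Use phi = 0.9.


a = As * fy / (0.85 * f'c * b)
= 1556 * 420 / (0.85 * 25 * 297)
= 103.5484 mm
Mn = As * fy * (d - a/2) / 10^6
= 398.7948 kN-m
phi*Mn = 0.9 * 398.7948 = 358.92 kN-m

358.92


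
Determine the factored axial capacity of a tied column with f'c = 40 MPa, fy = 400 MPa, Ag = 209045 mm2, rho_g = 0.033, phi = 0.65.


Ast = rho * Ag = 0.033 * 209045 = 6898.485 mm2
phi*Pn = 0.65 * 0.80 * (0.85 * 40 * (209045 - 6898.485) + 400 * 6898.485) / 1000
= 5008.84 kN

5008.84


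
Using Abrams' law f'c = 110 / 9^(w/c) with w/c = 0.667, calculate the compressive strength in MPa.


f'c = 110 / 9^0.667
= 110 / 4.33
= 25.4 MPa

25.4


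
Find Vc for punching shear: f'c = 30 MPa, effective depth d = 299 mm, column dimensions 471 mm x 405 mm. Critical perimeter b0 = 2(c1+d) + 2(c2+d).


b0 = 2*(471 + 299) + 2*(405 + 299) = 2948 mm
Vc = 0.33 * sqrt(30) * 2948 * 299 / 1000
= 1593.21 kN

1593.21


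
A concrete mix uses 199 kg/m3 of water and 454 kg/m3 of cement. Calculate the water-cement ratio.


w/c = water / cement
w/c = 199 / 454 = 0.438

0.438


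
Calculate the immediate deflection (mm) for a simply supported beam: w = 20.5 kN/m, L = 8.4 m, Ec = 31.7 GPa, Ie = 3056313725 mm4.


Convert: L = 8.4 m = 8400 mm, Ec = 31.7 GPa = 31700 MPa
delta = 5 * 20.5 * 8400^4 / (384 * 31700 * 3056313725)
= 13.72 mm

13.72


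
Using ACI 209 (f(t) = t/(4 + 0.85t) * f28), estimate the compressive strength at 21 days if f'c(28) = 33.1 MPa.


f(21) = 21 / (4 + 0.85 * 21) * 33.1
= 21 / 21.85 * 33.1
= 31.81 MPa

31.81


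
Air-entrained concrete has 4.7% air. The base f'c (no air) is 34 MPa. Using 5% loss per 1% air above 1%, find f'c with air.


Strength loss = (4.7 - 1) * 5 = 18.5%
f'c = 34 * (1 - 18.5/100)
= 27.71 MPa

27.71


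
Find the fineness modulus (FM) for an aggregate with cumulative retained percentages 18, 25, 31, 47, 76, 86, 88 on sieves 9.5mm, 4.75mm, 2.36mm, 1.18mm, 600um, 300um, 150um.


FM = sum(cumulative % retained) / 100
= 371 / 100
= 3.71

3.71


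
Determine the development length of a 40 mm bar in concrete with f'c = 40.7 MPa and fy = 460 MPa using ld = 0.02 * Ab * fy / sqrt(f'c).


Ab = pi * 40^2 / 4 = 1256.637 mm2
ld = 0.02 * 1256.637 * 460 / sqrt(40.7)
= 1812.2 mm

1812.2


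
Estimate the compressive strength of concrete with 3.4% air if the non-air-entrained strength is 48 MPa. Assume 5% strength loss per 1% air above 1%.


Strength loss = (3.4 - 1) * 5 = 12.0%
f'c = 48 * (1 - 12.0/100)
= 42.24 MPa

42.24


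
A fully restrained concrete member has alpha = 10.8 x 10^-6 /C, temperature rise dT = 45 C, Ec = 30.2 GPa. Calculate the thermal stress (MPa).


sigma = alpha * dT * Ec
= 10.8e-6 * 45 * 30.2 * 1000
= 14.677 MPa

14.677


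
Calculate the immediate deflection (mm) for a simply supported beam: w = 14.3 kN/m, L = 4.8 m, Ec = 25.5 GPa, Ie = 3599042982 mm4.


Convert: L = 4.8 m = 4800 mm, Ec = 25.5 GPa = 25500 MPa
delta = 5 * 14.3 * 4800^4 / (384 * 25500 * 3599042982)
= 1.08 mm

1.08


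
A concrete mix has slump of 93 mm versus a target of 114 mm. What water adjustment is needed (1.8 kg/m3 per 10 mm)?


Difference = 114 - 93 = 21 mm
Water adjustment = 21 * 1.8 / 10 = 3.8 kg/m3

3.8


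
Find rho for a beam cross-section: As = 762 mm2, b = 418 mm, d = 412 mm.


rho = As / (b * d)
= 762 / (418 * 412)
= 0.0044

0.0044


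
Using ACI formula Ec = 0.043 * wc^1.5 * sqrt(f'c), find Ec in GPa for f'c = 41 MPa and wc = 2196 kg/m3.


Ec = 0.043 * 2196^1.5 * sqrt(41) / 1000
= 28.33 GPa

28.33


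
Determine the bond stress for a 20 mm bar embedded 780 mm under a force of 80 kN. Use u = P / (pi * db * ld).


u = P / (pi * db * ld)
= 80 * 1000 / (pi * 20 * 780)
= 1.632 MPa

1.632


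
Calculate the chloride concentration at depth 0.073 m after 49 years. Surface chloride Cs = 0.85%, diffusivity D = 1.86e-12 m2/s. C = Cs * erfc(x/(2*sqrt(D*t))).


t_seconds = 49 * 365.25 * 24 * 3600 = 1546322400.0 s
arg = 0.073 / (2 * sqrt(1.86e-12 * 1546322400.0))
= 0.6806
erfc(0.6806) = 0.3358
C = 0.85 * 0.3358 = 0.2854%

0.2854


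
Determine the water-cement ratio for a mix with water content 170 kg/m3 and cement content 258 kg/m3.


w/c = water / cement
w/c = 170 / 258 = 0.659

0.659


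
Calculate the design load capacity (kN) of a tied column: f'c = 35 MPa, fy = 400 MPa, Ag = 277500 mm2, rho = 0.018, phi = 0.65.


Ast = rho * Ag = 0.018 * 277500 = 4995 mm2
phi*Pn = 0.65 * 0.80 * (0.85 * 35 * (277500 - 4995) + 400 * 4995) / 1000
= 5254.61 kN

5254.61


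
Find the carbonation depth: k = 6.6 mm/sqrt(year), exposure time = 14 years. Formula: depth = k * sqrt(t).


depth = k * sqrt(t)
= 6.6 * sqrt(14)
= 24.69 mm

24.69


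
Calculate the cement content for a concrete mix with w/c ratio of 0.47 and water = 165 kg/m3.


Cement = water / (w/c)
= 165 / 0.47
= 351.1 kg/m3

351.1


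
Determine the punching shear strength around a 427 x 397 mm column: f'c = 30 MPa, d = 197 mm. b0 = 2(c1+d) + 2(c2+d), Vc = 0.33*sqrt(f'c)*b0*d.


b0 = 2*(427 + 197) + 2*(397 + 197) = 2436 mm
Vc = 0.33 * sqrt(30) * 2436 * 197 / 1000
= 867.4 kN

867.4


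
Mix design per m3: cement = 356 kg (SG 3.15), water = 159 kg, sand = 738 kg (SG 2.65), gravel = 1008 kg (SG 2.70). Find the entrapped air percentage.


Vol cement = 356 / (3.15 * 1000) = 0.113016 m3
Vol water = 159 / 1000 = 0.159 m3
Vol sand = 738 / (2.65 * 1000) = 0.278491 m3
Vol gravel = 1008 / (2.70 * 1000) = 0.373333 m3
Total solid + water volume = 0.92384 m3
Air = (1 - 0.92384) * 100 = 7.62%

7.62


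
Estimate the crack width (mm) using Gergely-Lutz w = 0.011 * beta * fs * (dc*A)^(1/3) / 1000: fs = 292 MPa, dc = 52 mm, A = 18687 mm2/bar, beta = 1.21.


w = 0.011 * beta * fs * (dc * A)^(1/3) / 1000
= 0.011 * 1.21 * 292 * (52 * 18687)^(1/3) / 1000
= 0.385 mm

0.385


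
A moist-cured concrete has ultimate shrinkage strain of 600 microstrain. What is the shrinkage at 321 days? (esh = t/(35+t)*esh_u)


esh(321) = 321 / (35 + 321) * 600
= 321 / 356 * 600
= 541.0 microstrain

541.0


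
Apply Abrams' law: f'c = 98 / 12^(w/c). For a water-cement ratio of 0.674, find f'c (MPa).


f'c = 98 / 12^0.674
= 98 / 5.338
= 18.36 MPa

18.36


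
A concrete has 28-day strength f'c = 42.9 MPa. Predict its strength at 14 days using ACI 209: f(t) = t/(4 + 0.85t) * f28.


f(14) = 14 / (4 + 0.85 * 14) * 42.9
= 14 / 15.9 * 42.9
= 37.77 MPa

37.77


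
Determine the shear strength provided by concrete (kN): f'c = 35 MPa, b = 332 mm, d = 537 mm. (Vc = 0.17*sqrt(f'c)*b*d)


Vc = 0.17 * sqrt(35) * 332 * 537 / 1000
= 179.31 kN

179.31


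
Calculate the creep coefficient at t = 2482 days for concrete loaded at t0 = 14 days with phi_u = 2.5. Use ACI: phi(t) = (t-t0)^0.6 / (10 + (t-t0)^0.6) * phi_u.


dt = 2482 - 14 = 2468
phi = 2468^0.6 / (10 + 2468^0.6) * 2.5
= 2.289

2.289


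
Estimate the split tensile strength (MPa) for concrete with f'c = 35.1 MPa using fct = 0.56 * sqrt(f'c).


fct = 0.56 * sqrt(35.1)
= 0.56 * 5.925
= 3.318 MPa

3.318


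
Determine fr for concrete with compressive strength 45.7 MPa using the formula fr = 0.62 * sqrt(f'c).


fr = 0.62 * sqrt(45.7)
= 4.191 MPa

4.191


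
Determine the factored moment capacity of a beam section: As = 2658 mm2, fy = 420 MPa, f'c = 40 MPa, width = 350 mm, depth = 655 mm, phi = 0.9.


a = As * fy / (0.85 * f'c * b)
= 2658 * 420 / (0.85 * 40 * 350)
= 93.8118 mm
Mn = As * fy * (d - a/2) / 10^6
= 678.8519 kN-m
phi*Mn = 0.9 * 678.8519 = 610.97 kN-m

610.97


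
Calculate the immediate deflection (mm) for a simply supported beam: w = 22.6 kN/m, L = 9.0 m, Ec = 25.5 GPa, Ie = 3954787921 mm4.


Convert: L = 9.0 m = 9000 mm, Ec = 25.5 GPa = 25500 MPa
delta = 5 * 22.6 * 9000^4 / (384 * 25500 * 3954787921)
= 19.14 mm

19.14


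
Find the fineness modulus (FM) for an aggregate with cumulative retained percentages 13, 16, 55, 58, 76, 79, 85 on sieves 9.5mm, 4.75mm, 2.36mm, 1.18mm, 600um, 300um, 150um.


FM = sum(cumulative % retained) / 100
= 382 / 100
= 3.82

3.82


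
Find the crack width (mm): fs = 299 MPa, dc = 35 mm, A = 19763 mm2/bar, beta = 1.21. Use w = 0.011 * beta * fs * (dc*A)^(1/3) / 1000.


w = 0.011 * beta * fs * (dc * A)^(1/3) / 1000
= 0.011 * 1.21 * 299 * (35 * 19763)^(1/3) / 1000
= 0.352 mm

0.352


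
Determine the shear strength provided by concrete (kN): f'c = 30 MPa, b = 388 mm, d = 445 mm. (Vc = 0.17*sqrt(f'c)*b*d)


Vc = 0.17 * sqrt(30) * 388 * 445 / 1000
= 160.77 kN

160.77


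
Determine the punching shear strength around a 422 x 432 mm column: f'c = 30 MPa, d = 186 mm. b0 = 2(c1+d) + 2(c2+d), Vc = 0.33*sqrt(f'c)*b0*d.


b0 = 2*(422 + 186) + 2*(432 + 186) = 2452 mm
Vc = 0.33 * sqrt(30) * 2452 * 186 / 1000
= 824.34 kN

824.34


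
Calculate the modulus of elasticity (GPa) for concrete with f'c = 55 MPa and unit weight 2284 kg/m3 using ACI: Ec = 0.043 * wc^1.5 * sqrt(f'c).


Ec = 0.043 * 2284^1.5 * sqrt(55) / 1000
= 34.81 GPa

34.81


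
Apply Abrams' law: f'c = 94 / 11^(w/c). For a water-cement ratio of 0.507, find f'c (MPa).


f'c = 94 / 11^0.507
= 94 / 3.373
= 27.87 MPa

27.87


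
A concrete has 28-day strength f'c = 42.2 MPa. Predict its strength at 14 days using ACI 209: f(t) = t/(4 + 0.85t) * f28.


f(14) = 14 / (4 + 0.85 * 14) * 42.2
= 14 / 15.9 * 42.2
= 37.16 MPa

37.16


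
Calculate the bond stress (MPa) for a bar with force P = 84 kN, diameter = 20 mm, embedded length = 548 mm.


u = P / (pi * db * ld)
= 84 * 1000 / (pi * 20 * 548)
= 2.44 MPa

2.44


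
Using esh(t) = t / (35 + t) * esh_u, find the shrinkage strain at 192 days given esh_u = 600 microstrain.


esh(192) = 192 / (35 + 192) * 600
= 192 / 227 * 600
= 507.5 microstrain

507.5


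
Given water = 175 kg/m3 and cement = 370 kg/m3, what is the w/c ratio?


w/c = water / cement
w/c = 175 / 370 = 0.473

0.473


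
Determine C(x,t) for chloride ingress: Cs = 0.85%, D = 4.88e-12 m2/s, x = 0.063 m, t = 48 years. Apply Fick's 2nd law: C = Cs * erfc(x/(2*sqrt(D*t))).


t_seconds = 48 * 365.25 * 24 * 3600 = 1514764800.0 s
arg = 0.063 / (2 * sqrt(4.88e-12 * 1514764800.0))
= 0.3664
erfc(0.3664) = 0.6044
C = 0.85 * 0.6044 = 0.5137%

0.5137


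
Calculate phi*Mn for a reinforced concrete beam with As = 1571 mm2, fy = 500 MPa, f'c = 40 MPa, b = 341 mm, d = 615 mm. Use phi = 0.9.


a = As * fy / (0.85 * f'c * b)
= 1571 * 500 / (0.85 * 40 * 341)
= 67.7506 mm
Mn = As * fy * (d - a/2) / 10^6
= 456.4735 kN-m
phi*Mn = 0.9 * 456.4735 = 410.83 kN-m

410.83


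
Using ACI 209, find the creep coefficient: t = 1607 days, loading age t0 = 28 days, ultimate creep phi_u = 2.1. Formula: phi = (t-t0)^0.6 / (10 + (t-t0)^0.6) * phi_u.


dt = 1607 - 28 = 1579
phi = 1579^0.6 / (10 + 1579^0.6) * 2.1
= 1.874

1.874


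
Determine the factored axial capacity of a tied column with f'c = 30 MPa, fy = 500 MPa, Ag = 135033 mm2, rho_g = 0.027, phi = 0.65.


Ast = rho * Ag = 0.027 * 135033 = 3645.891 mm2
phi*Pn = 0.65 * 0.80 * (0.85 * 30 * (135033 - 3645.891) + 500 * 3645.891) / 1000
= 2690.12 kN

2690.12


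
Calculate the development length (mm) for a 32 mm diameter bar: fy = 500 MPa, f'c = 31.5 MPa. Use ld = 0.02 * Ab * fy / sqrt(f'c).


Ab = pi * 32^2 / 4 = 804.248 mm2
ld = 0.02 * 804.248 * 500 / sqrt(31.5)
= 1433.0 mm

1433.0


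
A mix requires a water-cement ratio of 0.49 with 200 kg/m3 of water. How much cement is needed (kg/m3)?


Cement = water / (w/c)
= 200 / 0.49
= 408.2 kg/m3

408.2


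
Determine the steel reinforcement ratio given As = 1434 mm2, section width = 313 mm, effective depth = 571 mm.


rho = As / (b * d)
= 1434 / (313 * 571)
= 0.008

0.008


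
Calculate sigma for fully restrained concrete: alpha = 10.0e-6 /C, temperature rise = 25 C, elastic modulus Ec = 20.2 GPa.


sigma = alpha * dT * Ec
= 10.0e-6 * 25 * 20.2 * 1000
= 5.05 MPa

5.05


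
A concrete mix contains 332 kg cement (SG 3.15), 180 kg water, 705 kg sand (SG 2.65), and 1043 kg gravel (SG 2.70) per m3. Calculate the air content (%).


Vol cement = 332 / (3.15 * 1000) = 0.105397 m3
Vol water = 180 / 1000 = 0.18 m3
Vol sand = 705 / (2.65 * 1000) = 0.266038 m3
Vol gravel = 1043 / (2.70 * 1000) = 0.386296 m3
Total solid + water volume = 0.937731 m3
Air = (1 - 0.937731) * 100 = 6.23%

6.23


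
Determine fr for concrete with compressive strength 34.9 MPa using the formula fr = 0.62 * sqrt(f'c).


fr = 0.62 * sqrt(34.9)
= 3.663 MPa

3.663


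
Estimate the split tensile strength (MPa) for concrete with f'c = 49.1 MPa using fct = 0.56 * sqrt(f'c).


fct = 0.56 * sqrt(49.1)
= 0.56 * 7.007
= 3.924 MPa

3.924


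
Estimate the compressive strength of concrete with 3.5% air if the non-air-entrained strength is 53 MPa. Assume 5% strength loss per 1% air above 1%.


Strength loss = (3.5 - 1) * 5 = 12.5%
f'c = 53 * (1 - 12.5/100)
= 46.38 MPa

46.38


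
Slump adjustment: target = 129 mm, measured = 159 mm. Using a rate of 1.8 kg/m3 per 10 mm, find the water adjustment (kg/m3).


Difference = 129 - 159 = -30 mm
Water adjustment = -30 * 1.8 / 10 = -5.4 kg/m3

-5.4


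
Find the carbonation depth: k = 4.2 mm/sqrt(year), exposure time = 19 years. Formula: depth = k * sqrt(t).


depth = k * sqrt(t)
= 4.2 * sqrt(19)
= 18.31 mm

18.31


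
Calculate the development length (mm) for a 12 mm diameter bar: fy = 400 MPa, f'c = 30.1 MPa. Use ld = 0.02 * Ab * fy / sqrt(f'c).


Ab = pi * 12^2 / 4 = 113.097 mm2
ld = 0.02 * 113.097 * 400 / sqrt(30.1)
= 164.9 mm

164.9


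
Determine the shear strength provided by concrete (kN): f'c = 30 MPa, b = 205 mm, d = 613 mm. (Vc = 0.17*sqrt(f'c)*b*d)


Vc = 0.17 * sqrt(30) * 205 * 613 / 1000
= 117.01 kN

117.01


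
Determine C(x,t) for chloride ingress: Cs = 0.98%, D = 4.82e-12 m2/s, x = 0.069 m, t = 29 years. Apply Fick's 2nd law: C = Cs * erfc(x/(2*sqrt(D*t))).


t_seconds = 29 * 365.25 * 24 * 3600 = 915170400.0 s
arg = 0.069 / (2 * sqrt(4.82e-12 * 915170400.0))
= 0.5195
erfc(0.5195) = 0.4626
C = 0.98 * 0.4626 = 0.4533%

0.4533


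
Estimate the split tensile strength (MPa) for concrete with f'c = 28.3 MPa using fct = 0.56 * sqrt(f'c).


fct = 0.56 * sqrt(28.3)
= 0.56 * 5.32
= 2.979 MPa

2.979


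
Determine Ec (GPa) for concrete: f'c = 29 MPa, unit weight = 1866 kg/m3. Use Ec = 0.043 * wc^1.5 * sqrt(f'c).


Ec = 0.043 * 1866^1.5 * sqrt(29) / 1000
= 18.67 GPa

18.67


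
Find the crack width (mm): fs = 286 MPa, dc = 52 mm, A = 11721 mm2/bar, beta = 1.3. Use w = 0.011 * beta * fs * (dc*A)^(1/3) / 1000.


w = 0.011 * beta * fs * (dc * A)^(1/3) / 1000
= 0.011 * 1.3 * 286 * (52 * 11721)^(1/3) / 1000
= 0.347 mm

0.347


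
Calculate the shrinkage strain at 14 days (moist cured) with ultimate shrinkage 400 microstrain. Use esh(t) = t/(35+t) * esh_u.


esh(14) = 14 / (35 + 14) * 400
= 14 / 49 * 400
= 114.3 microstrain

114.3


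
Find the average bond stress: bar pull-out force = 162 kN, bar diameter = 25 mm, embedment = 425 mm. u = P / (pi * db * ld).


u = P / (pi * db * ld)
= 162 * 1000 / (pi * 25 * 425)
= 4.853 MPa

4.853


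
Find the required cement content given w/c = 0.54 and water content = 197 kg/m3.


Cement = water / (w/c)
= 197 / 0.54
= 364.8 kg/m3

364.8


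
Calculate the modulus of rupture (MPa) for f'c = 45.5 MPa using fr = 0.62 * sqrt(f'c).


fr = 0.62 * sqrt(45.5)
= 4.182 MPa

4.182


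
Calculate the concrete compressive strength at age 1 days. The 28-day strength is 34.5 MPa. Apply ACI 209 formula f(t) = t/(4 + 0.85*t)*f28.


f(1) = 1 / (4 + 0.85 * 1) * 34.5
= 1 / 4.85 * 34.5
= 7.11 MPa

7.11


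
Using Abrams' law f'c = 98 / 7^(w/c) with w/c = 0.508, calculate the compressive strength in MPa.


f'c = 98 / 7^0.508
= 98 / 2.687
= 36.47 MPa

36.47


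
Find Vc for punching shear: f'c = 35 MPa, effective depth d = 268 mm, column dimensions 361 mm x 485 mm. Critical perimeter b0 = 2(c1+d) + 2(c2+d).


b0 = 2*(361 + 268) + 2*(485 + 268) = 2764 mm
Vc = 0.33 * sqrt(35) * 2764 * 268 / 1000
= 1446.17 kN

1446.17


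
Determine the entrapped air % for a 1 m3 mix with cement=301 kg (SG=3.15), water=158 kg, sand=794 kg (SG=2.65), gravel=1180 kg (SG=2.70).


Vol cement = 301 / (3.15 * 1000) = 0.095556 m3
Vol water = 158 / 1000 = 0.158 m3
Vol sand = 794 / (2.65 * 1000) = 0.299623 m3
Vol gravel = 1180 / (2.70 * 1000) = 0.437037 m3
Total solid + water volume = 0.990215 m3
Air = (1 - 0.990215) * 100 = 0.98%

0.98


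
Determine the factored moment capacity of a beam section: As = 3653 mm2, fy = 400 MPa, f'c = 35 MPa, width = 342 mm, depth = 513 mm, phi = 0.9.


a = As * fy / (0.85 * f'c * b)
= 3653 * 400 / (0.85 * 35 * 342)
= 143.6139 mm
Mn = As * fy * (d - a/2) / 10^6
= 644.6713 kN-m
phi*Mn = 0.9 * 644.6713 = 580.2 kN-m

580.2


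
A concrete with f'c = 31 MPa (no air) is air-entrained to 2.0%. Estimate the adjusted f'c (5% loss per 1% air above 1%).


Strength loss = (2.0 - 1) * 5 = 5.0%
f'c = 31 * (1 - 5.0/100)
= 29.45 MPa

29.45


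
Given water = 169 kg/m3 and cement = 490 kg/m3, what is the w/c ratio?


w/c = water / cement
w/c = 169 / 490 = 0.345

0.345


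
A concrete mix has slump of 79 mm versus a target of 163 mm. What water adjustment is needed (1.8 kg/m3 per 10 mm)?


Difference = 163 - 79 = 84 mm
Water adjustment = 84 * 1.8 / 10 = 15.1 kg/m3

15.1


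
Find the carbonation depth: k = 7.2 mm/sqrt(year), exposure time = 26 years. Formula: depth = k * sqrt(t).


depth = k * sqrt(t)
= 7.2 * sqrt(26)
= 36.71 mm

36.71


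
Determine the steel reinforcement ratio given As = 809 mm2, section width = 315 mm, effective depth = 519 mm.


rho = As / (b * d)
= 809 / (315 * 519)
= 0.0049

0.0049


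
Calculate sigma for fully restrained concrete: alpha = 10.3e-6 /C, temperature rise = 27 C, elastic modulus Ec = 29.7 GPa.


sigma = alpha * dT * Ec
= 10.3e-6 * 27 * 29.7 * 1000
= 8.26 MPa

8.26


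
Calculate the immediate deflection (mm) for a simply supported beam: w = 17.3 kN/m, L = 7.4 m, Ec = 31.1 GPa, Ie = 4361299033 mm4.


Convert: L = 7.4 m = 7400 mm, Ec = 31.1 GPa = 31100 MPa
delta = 5 * 17.3 * 7400^4 / (384 * 31100 * 4361299033)
= 4.98 mm

4.98


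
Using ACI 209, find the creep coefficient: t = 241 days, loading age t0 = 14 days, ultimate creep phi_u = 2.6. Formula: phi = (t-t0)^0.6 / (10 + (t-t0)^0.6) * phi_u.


dt = 241 - 14 = 227
phi = 227^0.6 / (10 + 227^0.6) * 2.6
= 1.876

1.876


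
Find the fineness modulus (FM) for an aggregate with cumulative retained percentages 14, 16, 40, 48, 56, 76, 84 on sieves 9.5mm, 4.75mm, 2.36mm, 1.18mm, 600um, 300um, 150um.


FM = sum(cumulative % retained) / 100
= 334 / 100
= 3.34

3.34


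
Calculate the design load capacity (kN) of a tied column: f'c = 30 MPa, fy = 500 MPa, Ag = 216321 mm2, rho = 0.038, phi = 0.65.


Ast = rho * Ag = 0.038 * 216321 = 8220.198 mm2
phi*Pn = 0.65 * 0.80 * (0.85 * 30 * (216321 - 8220.198) + 500 * 8220.198) / 1000
= 4896.67 kN

4896.67


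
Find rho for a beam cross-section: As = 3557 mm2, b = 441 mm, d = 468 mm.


rho = As / (b * d)
= 3557 / (441 * 468)
= 0.0172

0.0172


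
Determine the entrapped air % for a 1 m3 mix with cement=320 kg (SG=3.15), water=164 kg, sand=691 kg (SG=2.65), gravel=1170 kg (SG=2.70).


Vol cement = 320 / (3.15 * 1000) = 0.101587 m3
Vol water = 164 / 1000 = 0.164 m3
Vol sand = 691 / (2.65 * 1000) = 0.260755 m3
Vol gravel = 1170 / (2.70 * 1000) = 0.433333 m3
Total solid + water volume = 0.959675 m3
Air = (1 - 0.959675) * 100 = 4.03%

4.03


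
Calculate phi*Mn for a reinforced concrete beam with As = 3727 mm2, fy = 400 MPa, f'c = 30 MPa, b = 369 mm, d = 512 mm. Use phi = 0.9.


a = As * fy / (0.85 * f'c * b)
= 3727 * 400 / (0.85 * 30 * 369)
= 158.4356 mm
Mn = As * fy * (d - a/2) / 10^6
= 645.1917 kN-m
phi*Mn = 0.9 * 645.1917 = 580.67 kN-m

580.67


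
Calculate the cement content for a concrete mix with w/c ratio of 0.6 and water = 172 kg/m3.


Cement = water / (w/c)
= 172 / 0.6
= 286.7 kg/m3

286.7


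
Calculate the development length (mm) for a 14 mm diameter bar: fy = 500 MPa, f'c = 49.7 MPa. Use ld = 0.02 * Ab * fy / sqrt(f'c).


Ab = pi * 14^2 / 4 = 153.938 mm2
ld = 0.02 * 153.938 * 500 / sqrt(49.7)
= 218.4 mm

218.4


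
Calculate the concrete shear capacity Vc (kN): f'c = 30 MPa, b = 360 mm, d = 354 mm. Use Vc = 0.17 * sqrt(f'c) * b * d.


Vc = 0.17 * sqrt(30) * 360 * 354 / 1000
= 118.66 kN

118.66


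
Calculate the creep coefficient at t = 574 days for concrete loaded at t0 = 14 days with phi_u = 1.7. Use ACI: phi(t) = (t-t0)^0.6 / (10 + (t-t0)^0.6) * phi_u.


dt = 574 - 14 = 560
phi = 560^0.6 / (10 + 560^0.6) * 1.7
= 1.388

1.388


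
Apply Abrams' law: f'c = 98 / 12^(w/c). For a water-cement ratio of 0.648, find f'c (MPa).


f'c = 98 / 12^0.648
= 98 / 5.004
= 19.58 MPa

19.58


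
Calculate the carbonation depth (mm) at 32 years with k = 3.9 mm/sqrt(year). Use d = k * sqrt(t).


depth = k * sqrt(t)
= 3.9 * sqrt(32)
= 22.06 mm

22.06


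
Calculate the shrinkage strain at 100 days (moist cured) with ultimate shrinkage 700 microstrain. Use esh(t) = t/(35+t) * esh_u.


esh(100) = 100 / (35 + 100) * 700
= 100 / 135 * 700
= 518.5 microstrain

518.5


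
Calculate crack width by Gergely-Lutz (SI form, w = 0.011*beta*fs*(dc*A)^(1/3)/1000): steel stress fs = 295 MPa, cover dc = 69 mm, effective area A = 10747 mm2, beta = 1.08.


w = 0.011 * beta * fs * (dc * A)^(1/3) / 1000
= 0.011 * 1.08 * 295 * (69 * 10747)^(1/3) / 1000
= 0.317 mm

0.317


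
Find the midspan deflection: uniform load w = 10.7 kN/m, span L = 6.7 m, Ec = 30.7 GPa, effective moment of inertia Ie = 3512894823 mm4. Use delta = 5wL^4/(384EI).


Convert: L = 6.7 m = 6700 mm, Ec = 30.7 GPa = 30700 MPa
delta = 5 * 10.7 * 6700^4 / (384 * 30700 * 3512894823)
= 2.6 mm

2.6


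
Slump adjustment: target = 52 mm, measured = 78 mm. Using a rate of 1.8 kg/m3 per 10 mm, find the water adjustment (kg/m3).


Difference = 52 - 78 = -26 mm
Water adjustment = -26 * 1.8 / 10 = -4.7 kg/m3

-4.7


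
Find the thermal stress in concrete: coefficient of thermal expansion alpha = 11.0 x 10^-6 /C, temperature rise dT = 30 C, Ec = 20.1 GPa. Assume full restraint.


sigma = alpha * dT * Ec
= 11.0e-6 * 30 * 20.1 * 1000
= 6.633 MPa

6.633


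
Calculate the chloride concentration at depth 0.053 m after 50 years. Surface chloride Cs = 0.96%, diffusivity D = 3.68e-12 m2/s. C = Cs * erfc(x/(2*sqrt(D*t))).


t_seconds = 50 * 365.25 * 24 * 3600 = 1577880000.0 s
arg = 0.053 / (2 * sqrt(3.68e-12 * 1577880000.0))
= 0.3478
erfc(0.3478) = 0.6229
C = 0.96 * 0.6229 = 0.5979%

0.5979


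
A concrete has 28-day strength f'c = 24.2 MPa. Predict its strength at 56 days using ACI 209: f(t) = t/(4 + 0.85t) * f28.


f(56) = 56 / (4 + 0.85 * 56) * 24.2
= 56 / 51.6 * 24.2
= 26.26 MPa

26.26


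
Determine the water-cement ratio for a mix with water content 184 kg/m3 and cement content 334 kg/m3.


w/c = water / cement
w/c = 184 / 334 = 0.551

0.551


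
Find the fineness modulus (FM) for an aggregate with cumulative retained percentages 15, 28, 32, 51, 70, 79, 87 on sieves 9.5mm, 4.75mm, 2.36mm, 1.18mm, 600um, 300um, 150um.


FM = sum(cumulative % retained) / 100
= 362 / 100
= 3.62

3.62


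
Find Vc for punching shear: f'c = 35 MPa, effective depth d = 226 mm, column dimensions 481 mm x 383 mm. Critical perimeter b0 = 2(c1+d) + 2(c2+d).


b0 = 2*(481 + 226) + 2*(383 + 226) = 2632 mm
Vc = 0.33 * sqrt(35) * 2632 * 226 / 1000
= 1161.29 kN

1161.29


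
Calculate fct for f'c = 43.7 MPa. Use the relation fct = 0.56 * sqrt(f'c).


fct = 0.56 * sqrt(43.7)
= 0.56 * 6.611
= 3.702 MPa

3.702


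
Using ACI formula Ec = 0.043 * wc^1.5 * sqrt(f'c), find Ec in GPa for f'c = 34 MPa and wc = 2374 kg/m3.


Ec = 0.043 * 2374^1.5 * sqrt(34) / 1000
= 29.0 GPa

29.0


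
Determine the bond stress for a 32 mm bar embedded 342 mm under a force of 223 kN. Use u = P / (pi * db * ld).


u = P / (pi * db * ld)
= 223 * 1000 / (pi * 32 * 342)
= 6.486 MPa

6.486


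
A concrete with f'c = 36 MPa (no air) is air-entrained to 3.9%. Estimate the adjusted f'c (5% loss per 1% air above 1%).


Strength loss = (3.9 - 1) * 5 = 14.5%
f'c = 36 * (1 - 14.5/100)
= 30.78 MPa

30.78


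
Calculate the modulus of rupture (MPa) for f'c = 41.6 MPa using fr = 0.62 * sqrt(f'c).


fr = 0.62 * sqrt(41.6)
= 3.999 MPa

3.999


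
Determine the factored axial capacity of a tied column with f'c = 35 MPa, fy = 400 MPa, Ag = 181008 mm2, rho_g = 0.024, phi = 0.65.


Ast = rho * Ag = 0.024 * 181008 = 4344.192 mm2
phi*Pn = 0.65 * 0.80 * (0.85 * 35 * (181008 - 4344.192) + 400 * 4344.192) / 1000
= 3636.58 kN

3636.58


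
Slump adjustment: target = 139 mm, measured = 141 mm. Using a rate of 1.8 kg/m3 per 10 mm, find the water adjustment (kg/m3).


Difference = 139 - 141 = -2 mm
Water adjustment = -2 * 1.8 / 10 = -0.4 kg/m3

-0.4


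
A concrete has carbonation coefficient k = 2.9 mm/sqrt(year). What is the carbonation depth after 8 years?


depth = k * sqrt(t)
= 2.9 * sqrt(8)
= 8.2 mm

8.2


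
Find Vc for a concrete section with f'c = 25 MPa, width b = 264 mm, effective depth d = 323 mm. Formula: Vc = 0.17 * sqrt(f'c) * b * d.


Vc = 0.17 * sqrt(25) * 264 * 323 / 1000
= 72.48 kN

72.48


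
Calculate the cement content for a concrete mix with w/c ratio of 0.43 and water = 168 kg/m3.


Cement = water / (w/c)
= 168 / 0.43
= 390.7 kg/m3

390.7


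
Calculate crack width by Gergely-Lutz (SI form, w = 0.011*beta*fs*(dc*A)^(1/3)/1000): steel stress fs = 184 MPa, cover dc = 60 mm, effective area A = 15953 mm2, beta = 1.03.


w = 0.011 * beta * fs * (dc * A)^(1/3) / 1000
= 0.011 * 1.03 * 184 * (60 * 15953)^(1/3) / 1000
= 0.205 mm

0.205


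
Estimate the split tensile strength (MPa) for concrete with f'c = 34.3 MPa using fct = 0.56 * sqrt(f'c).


fct = 0.56 * sqrt(34.3)
= 0.56 * 5.857
= 3.28 MPa

3.28


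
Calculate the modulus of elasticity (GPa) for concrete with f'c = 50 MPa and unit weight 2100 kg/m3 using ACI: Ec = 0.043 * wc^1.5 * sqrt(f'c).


Ec = 0.043 * 2100^1.5 * sqrt(50) / 1000
= 29.26 GPa

29.26


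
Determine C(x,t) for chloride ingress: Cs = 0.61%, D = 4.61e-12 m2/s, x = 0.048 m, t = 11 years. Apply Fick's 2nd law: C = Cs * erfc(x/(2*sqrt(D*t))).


t_seconds = 11 * 365.25 * 24 * 3600 = 347133600.0 s
arg = 0.048 / (2 * sqrt(4.61e-12 * 347133600.0))
= 0.5999
erfc(0.5999) = 0.3962
C = 0.61 * 0.3962 = 0.2417%

0.2417


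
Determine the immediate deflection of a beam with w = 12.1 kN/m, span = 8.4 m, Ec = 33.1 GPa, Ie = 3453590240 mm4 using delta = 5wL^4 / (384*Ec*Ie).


Convert: L = 8.4 m = 8400 mm, Ec = 33.1 GPa = 33100 MPa
delta = 5 * 12.1 * 8400^4 / (384 * 33100 * 3453590240)
= 6.86 mm

6.86


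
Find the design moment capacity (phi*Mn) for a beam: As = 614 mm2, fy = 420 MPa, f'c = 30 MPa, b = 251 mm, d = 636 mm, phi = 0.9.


a = As * fy / (0.85 * f'c * b)
= 614 * 420 / (0.85 * 30 * 251)
= 40.2906 mm
Mn = As * fy * (d - a/2) / 10^6
= 158.8166 kN-m
phi*Mn = 0.9 * 158.8166 = 142.93 kN-m

142.93


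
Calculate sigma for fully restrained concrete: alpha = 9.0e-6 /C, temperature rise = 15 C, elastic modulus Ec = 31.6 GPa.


sigma = alpha * dT * Ec
= 9.0e-6 * 15 * 31.6 * 1000
= 4.266 MPa

4.266


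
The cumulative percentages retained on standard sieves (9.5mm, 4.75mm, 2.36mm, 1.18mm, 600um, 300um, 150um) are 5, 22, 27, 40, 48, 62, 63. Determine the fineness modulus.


FM = sum(cumulative % retained) / 100
= 267 / 100
= 2.67

2.67


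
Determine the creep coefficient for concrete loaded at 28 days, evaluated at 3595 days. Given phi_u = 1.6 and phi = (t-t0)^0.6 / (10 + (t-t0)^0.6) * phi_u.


dt = 3595 - 28 = 3567
phi = 3567^0.6 / (10 + 3567^0.6) * 1.6
= 1.49

1.49


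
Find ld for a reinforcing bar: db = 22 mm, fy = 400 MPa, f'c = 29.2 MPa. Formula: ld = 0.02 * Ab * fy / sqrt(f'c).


Ab = pi * 22^2 / 4 = 380.133 mm2
ld = 0.02 * 380.133 * 400 / sqrt(29.2)
= 562.8 mm

562.8


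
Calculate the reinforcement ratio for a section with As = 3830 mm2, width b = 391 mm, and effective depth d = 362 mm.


rho = As / (b * d)
= 3830 / (391 * 362)
= 0.0271

0.0271


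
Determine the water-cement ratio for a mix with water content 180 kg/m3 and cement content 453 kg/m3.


w/c = water / cement
w/c = 180 / 453 = 0.397

0.397
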